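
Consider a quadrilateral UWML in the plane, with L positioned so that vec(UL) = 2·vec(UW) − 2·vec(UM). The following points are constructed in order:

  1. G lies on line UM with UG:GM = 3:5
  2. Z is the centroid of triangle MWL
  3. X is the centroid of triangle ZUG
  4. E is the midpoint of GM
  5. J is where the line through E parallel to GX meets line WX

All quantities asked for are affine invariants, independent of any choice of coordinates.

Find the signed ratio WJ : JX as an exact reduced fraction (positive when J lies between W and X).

WJ:JX = 19/15

Assign U = (0, 0), W = (1, 0), M = (0, 1), L = (2, -2) — the answer is frame-independent, so this choice is without loss of generality.
1. G lies on line UM with UG:GM = 3:5 ⇒ G = (0, 3/8)
2. Z is the centroid of triangle MWL ⇒ Z = (1, -1/3)
3. X is the centroid of triangle ZUG ⇒ X = (1/3, 1/72)
4. E is the midpoint of GM ⇒ E = (0, 11/16)
5. J is where the line through E parallel to GX meets line WX ⇒ J = (32/51, 19/2448)
J = W + t·(X−W) with t = 19/34, so WJ:JX = t:(1−t) = 19/34:15/34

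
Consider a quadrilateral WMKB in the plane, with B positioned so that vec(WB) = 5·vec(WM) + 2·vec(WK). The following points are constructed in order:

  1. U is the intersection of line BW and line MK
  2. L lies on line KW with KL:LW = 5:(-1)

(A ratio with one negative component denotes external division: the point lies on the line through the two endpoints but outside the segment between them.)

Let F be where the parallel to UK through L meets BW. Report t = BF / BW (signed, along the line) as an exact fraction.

t = 29/28

Set W = (0, 0), M = (1, 0), K = (0, 1), B = (5, 2); any affine frame gives the same invariant.
1. U is the intersection of line BW and line MK ⇒ U = (5/7, 2/7)
2. L lies on line KW with KL:LW = 5:(-1) ⇒ L = (0, -1/4)
through L parallel to UK: direction (-5/7, 5/7); meets BW at F = (-5/28, -1/14)
F = B + t·(W−B) with t = 29/28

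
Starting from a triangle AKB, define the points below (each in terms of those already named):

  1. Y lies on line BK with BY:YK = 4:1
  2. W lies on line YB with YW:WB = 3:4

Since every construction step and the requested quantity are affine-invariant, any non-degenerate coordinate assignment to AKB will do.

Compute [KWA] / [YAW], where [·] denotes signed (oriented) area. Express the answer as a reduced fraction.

[KWA]:[YAW] = -19/12

Set A = (0, 0), K = (1, 0), B = (0, 1); any affine frame gives the same invariant.
1. Y lies on line BK with BY:YK = 4:1 ⇒ Y = (4/5, 1/5)
2. W lies on line YB with YW:WB = 3:4 ⇒ W = (16/35, 19/35)
2·[KWA] = 19/35, 2·[YAW] = -12/35
[KWA]:[YAW] = 19/35:-12/35 = -19/12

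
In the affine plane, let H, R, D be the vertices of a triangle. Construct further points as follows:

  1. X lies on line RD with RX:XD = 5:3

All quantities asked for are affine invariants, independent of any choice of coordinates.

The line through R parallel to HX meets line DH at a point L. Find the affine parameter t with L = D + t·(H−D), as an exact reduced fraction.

Work in coordinates with H = (0, 0), R = (1, 0), D = (0, 1).
1. X lies on line RD with RX:XD = 5:3 ⇒ X = (3/8, 5/8)
through R parallel to HX: direction (3/8, 5/8); meets DH at L = (0, -5/3)
L = D + t·(H−D) with t = 8/3

t = 8/3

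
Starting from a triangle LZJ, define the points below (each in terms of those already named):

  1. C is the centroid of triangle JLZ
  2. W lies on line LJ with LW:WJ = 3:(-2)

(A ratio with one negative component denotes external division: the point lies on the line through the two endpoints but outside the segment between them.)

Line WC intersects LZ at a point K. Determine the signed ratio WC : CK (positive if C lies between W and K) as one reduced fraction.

Set L = (0, 0), Z = (1, 0), J = (0, 1); any affine frame gives the same invariant.
1. C is the centroid of triangle JLZ ⇒ C = (1/3, 1/3)
2. W lies on line LJ with LW:WJ = 3:(-2) ⇒ W = (0, 3)
line WC meets LZ at K = (3/8, 0)
C = W + t·(K−W) with t = 8/9, so WC:CK = 8/9:1/9

WC:CK = 8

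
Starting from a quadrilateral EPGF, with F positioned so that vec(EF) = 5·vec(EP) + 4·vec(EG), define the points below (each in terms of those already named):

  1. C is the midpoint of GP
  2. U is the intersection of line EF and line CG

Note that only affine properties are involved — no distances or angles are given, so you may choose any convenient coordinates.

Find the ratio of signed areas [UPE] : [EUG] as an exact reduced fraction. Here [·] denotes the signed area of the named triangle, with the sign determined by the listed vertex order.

Set E = (0, 0), P = (1, 0), G = (0, 1), F = (5, 4); any affine frame gives the same invariant.
1. C is the midpoint of GP ⇒ C = (1/2, 1/2)
2. U is the intersection of line EF and line CG ⇒ U = (5/9, 4/9)
2·[UPE] = -4/9, 2·[EUG] = 5/9
[UPE]:[EUG] = -4/9:5/9 = -4/5

[UPE]:[EUG] = -4/5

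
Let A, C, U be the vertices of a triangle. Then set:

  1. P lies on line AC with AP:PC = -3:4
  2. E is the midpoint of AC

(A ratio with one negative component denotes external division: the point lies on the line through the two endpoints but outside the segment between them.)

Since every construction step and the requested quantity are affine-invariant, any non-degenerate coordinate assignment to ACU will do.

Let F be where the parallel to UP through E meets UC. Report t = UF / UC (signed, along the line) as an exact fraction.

Set A = (0, 0), C = (1, 0), U = (0, 1); any affine frame gives the same invariant.
1. P lies on line AC with AP:PC = -3:4 ⇒ P = (-3, 0)
2. E is the midpoint of AC ⇒ E = (1/2, 0)
through E parallel to UP: direction (-3, -1); meets UC at F = (7/8, 1/8)
F = U + t·(C−U) with t = 7/8

t = 7/8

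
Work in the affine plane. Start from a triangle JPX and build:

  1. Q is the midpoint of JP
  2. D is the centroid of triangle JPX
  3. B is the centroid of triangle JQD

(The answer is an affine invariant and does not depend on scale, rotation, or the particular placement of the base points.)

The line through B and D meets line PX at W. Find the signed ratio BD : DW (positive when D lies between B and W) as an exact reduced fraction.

Assign J = (0, 0), P = (1, 0), X = (0, 1) — the answer is frame-independent, so this choice is without loss of generality.
1. Q is the midpoint of JP ⇒ Q = (1/2, 0)
2. D is the centroid of triangle JPX ⇒ D = (1/3, 1/3)
3. B is the centroid of triangle JQD ⇒ B = (5/18, 1/9)
line BD meets PX at W = (2/5, 3/5)
D = B + t·(W−B) with t = 5/11, so BD:DW = 5/11:6/11

BD:DW = 5/6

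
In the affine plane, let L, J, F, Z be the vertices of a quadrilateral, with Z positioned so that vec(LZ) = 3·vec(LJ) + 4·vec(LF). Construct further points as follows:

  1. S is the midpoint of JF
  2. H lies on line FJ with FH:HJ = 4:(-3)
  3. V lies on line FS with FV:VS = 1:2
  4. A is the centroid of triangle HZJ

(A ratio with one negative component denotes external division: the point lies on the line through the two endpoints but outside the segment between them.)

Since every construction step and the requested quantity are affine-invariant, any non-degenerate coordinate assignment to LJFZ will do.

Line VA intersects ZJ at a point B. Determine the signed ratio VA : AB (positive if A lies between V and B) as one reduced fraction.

Set L = (0, 0), J = (1, 0), F = (0, 1), Z = (3, 4); any affine frame gives the same invariant.
1. S is the midpoint of JF ⇒ S = (1/2, 1/2)
2. H lies on line FJ with FH:HJ = 4:(-3) ⇒ H = (4, -3)
3. V lies on line FS with FV:VS = 1:2 ⇒ V = (1/6, 5/6)
4. A is the centroid of triangle HZJ ⇒ A = (8/3, 1/3)
line VA meets ZJ at B = (43/33, 20/33)
A = V + t·(B−V) with t = 11/5, so VA:AB = 11/5:-6/5

VA:AB = -11/6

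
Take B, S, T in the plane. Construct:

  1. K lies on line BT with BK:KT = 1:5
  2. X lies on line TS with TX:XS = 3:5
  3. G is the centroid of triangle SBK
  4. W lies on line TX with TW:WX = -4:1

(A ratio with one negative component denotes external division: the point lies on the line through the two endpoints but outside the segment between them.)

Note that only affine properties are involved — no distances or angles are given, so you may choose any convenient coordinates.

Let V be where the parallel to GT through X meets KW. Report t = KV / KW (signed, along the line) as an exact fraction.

Set B = (0, 0), S = (1, 0), T = (0, 1); any affine frame gives the same invariant.
1. K lies on line BT with BK:KT = 1:5 ⇒ K = (0, 1/6)
2. X lies on line TS with TX:XS = 3:5 ⇒ X = (3/8, 5/8)
3. G is the centroid of triangle SBK ⇒ G = (1/3, 1/18)
4. W lies on line TX with TW:WX = -4:1 ⇒ W = (1/2, 1/2)
through X parallel to GT: direction (-1/3, 17/18); meets KW at V = (73/168, 115/252)
V = K + t·(W−K) with t = 73/84

t = 73/84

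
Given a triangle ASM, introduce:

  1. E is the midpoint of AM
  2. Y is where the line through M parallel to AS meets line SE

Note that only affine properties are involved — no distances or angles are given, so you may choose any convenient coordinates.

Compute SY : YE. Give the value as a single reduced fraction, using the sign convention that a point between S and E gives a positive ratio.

Assign A = (0, 0), S = (1, 0), M = (0, 1) — the answer is frame-independent, so this choice is without loss of generality.
1. E is the midpoint of AM ⇒ E = (0, 1/2)
2. Y is where the line through M parallel to AS meets line SE ⇒ Y = (-1, 1)
Y = S + t·(E−S) with t = 2, so SY:YE = t:(1−t) = 2:-1

SY:YE = -2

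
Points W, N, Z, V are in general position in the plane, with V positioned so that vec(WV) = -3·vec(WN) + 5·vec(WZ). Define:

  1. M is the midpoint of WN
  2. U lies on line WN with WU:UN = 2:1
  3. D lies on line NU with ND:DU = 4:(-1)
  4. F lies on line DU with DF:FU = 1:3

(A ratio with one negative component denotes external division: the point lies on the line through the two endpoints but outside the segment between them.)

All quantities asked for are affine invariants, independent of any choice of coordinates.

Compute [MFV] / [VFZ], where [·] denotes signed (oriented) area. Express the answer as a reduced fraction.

[MFV]:[VFZ] = 5/8

Work in coordinates with W = (0, 0), N = (1, 0), Z = (0, 1), V = (-3, 5).
1. M is the midpoint of WN ⇒ M = (1/2, 0)
2. U lies on line WN with WU:UN = 2:1 ⇒ U = (2/3, 0)
3. D lies on line NU with ND:DU = 4:(-1) ⇒ D = (5/9, 0)
4. F lies on line DU with DF:FU = 1:3 ⇒ F = (7/12, 0)
2·[MFV] = 5/12, 2·[VFZ] = 2/3
[MFV]:[VFZ] = 5/12:2/3 = 5/8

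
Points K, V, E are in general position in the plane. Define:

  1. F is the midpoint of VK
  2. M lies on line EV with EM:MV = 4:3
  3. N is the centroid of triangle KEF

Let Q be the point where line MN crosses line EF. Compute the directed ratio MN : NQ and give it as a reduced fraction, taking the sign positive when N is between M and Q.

MN:NQ = -19/7

Assign K = (0, 0), V = (1, 0), E = (0, 1) — the answer is frame-independent, so this choice is without loss of generality.
1. F is the midpoint of VK ⇒ F = (1/2, 0)
2. M lies on line EV with EM:MV = 4:3 ⇒ M = (4/7, 3/7)
3. N is the centroid of triangle KEF ⇒ N = (1/6, 1/3)
line MN meets EF at Q = (6/19, 7/19)
N = M + t·(Q−M) with t = 19/12, so MN:NQ = 19/12:-7/12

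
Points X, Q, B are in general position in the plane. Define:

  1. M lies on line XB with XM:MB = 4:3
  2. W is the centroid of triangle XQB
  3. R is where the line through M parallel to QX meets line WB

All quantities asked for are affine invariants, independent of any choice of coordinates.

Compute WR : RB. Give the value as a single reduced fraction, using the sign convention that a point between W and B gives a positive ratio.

WR:RB = 5/9

Assign X = (0, 0), Q = (1, 0), B = (0, 1) — the answer is frame-independent, so this choice is without loss of generality.
1. M lies on line XB with XM:MB = 4:3 ⇒ M = (0, 4/7)
2. W is the centroid of triangle XQB ⇒ W = (1/3, 1/3)
3. R is where the line through M parallel to QX meets line WB ⇒ R = (3/14, 4/7)
R = W + t·(B−W) with t = 5/14, so WR:RB = t:(1−t) = 5/14:9/14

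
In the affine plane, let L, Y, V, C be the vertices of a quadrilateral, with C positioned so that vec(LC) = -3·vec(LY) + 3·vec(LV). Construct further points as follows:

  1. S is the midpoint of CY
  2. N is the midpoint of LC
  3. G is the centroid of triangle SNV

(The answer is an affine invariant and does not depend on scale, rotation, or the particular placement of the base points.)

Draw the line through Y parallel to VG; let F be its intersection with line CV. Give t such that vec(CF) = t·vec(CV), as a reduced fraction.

Work in coordinates with L = (0, 0), Y = (1, 0), V = (0, 1), C = (-3, 3).
1. S is the midpoint of CY ⇒ S = (-1, 3/2)
2. N is the midpoint of LC ⇒ N = (-3/2, 3/2)
3. G is the centroid of triangle SNV ⇒ G = (-5/6, 4/3)
through Y parallel to VG: direction (-5/6, 1/3); meets CV at F = (9/4, -1/2)
F = C + t·(V−C) with t = 7/4

t = 7/4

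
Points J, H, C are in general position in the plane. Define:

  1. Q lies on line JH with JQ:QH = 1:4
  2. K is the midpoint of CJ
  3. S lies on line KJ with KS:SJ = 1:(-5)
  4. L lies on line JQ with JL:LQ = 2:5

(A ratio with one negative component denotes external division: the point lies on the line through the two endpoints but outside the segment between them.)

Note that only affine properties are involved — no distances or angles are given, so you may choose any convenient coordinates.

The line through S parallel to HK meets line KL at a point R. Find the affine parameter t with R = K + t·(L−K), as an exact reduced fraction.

Assign J = (0, 0), H = (1, 0), C = (0, 1) — the answer is frame-independent, so this choice is without loss of generality.
1. Q lies on line JH with JQ:QH = 1:4 ⇒ Q = (1/5, 0)
2. K is the midpoint of CJ ⇒ K = (0, 1/2)
3. S lies on line KJ with KS:SJ = 1:(-5) ⇒ S = (0, 5/8)
4. L lies on line JQ with JL:LQ = 2:5 ⇒ L = (2/35, 0)
through S parallel to HK: direction (-1, 1/2); meets KL at R = (-1/66, 167/264)
R = K + t·(L−K) with t = -35/132

t = -35/132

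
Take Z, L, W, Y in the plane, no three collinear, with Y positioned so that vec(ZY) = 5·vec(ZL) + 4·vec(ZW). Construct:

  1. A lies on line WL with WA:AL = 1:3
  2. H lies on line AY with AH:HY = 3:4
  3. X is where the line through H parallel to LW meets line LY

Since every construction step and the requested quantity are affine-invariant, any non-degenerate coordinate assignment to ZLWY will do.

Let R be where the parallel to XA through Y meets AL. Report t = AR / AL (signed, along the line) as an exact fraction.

t = -4/3

Assign Z = (0, 0), L = (1, 0), W = (0, 1), Y = (5, 4) — the answer is frame-independent, so this choice is without loss of generality.
1. A lies on line WL with WA:AL = 1:3 ⇒ A = (1/4, 3/4)
2. H lies on line AY with AH:HY = 3:4 ⇒ H = (16/7, 15/7)
3. X is where the line through H parallel to LW meets line LY ⇒ X = (19/7, 12/7)
through Y parallel to XA: direction (-69/28, -27/28); meets AL at R = (-3/4, 7/4)
R = A + t·(L−A) with t = -4/3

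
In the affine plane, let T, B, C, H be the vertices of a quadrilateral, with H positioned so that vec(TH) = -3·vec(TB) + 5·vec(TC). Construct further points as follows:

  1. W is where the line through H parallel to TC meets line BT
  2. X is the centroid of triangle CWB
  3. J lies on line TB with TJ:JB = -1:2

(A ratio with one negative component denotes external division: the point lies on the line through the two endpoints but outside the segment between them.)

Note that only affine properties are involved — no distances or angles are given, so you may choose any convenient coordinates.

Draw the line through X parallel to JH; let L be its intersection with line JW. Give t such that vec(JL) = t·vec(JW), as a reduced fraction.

Work in coordinates with T = (0, 0), B = (1, 0), C = (0, 1), H = (-3, 5).
1. W is where the line through H parallel to TC meets line BT ⇒ W = (-3, 0)
2. X is the centroid of triangle CWB ⇒ X = (-2/3, 1/3)
3. J lies on line TB with TJ:JB = -1:2 ⇒ J = (-1, 0)
through X parallel to JH: direction (-2, 5); meets JW at L = (-8/15, 0)
L = J + t·(W−J) with t = -7/30

t = -7/30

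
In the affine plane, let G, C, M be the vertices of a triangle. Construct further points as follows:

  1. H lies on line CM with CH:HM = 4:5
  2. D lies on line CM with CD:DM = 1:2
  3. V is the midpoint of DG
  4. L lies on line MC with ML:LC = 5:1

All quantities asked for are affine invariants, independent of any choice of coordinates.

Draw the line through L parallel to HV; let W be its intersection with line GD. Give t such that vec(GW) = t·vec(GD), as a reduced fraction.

Work in coordinates with G = (0, 0), C = (1, 0), M = (0, 1).
1. H lies on line CM with CH:HM = 4:5 ⇒ H = (5/9, 4/9)
2. D lies on line CM with CD:DM = 1:2 ⇒ D = (2/3, 1/3)
3. V is the midpoint of DG ⇒ V = (1/3, 1/6)
4. L lies on line MC with ML:LC = 5:1 ⇒ L = (5/6, 1/6)
through L parallel to HV: direction (-2/9, -5/18); meets GD at W = (7/6, 7/12)
W = G + t·(D−G) with t = 7/4

t = 7/4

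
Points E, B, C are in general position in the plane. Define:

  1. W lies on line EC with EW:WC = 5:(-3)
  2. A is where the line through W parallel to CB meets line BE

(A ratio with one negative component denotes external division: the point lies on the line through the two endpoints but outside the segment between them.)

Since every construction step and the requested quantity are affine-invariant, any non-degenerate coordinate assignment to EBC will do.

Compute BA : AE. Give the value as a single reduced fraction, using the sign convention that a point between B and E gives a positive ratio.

Choose coordinates E = (0, 0), B = (1, 0), C = (0, 1).
1. W lies on line EC with EW:WC = 5:(-3) ⇒ W = (0, 5/2)
2. A is where the line through W parallel to CB meets line BE ⇒ A = (5/2, 0)
A = B + t·(E−B) with t = -3/2, so BA:AE = t:(1−t) = -3/2:5/2

BA:AE = -3/5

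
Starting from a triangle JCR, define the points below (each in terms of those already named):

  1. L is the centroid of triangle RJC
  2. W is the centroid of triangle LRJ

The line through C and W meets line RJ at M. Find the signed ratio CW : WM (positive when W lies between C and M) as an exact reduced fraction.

Choose coordinates J = (0, 0), C = (1, 0), R = (0, 1).
1. L is the centroid of triangle RJC ⇒ L = (1/3, 1/3)
2. W is the centroid of triangle LRJ ⇒ W = (1/9, 4/9)
line CW meets RJ at M = (0, 1/2)
W = C + t·(M−C) with t = 8/9, so CW:WM = 8/9:1/9

CW:WM = 8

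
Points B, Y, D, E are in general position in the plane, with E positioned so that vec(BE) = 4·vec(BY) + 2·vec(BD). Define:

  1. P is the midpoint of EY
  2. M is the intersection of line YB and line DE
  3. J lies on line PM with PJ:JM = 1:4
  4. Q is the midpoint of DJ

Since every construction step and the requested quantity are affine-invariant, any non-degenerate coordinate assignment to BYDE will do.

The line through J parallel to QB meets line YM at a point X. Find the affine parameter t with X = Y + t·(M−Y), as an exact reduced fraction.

t = 1/15

Assign B = (0, 0), Y = (1, 0), D = (0, 1), E = (4, 2) — the answer is frame-independent, so this choice is without loss of generality.
1. P is the midpoint of EY ⇒ P = (5/2, 1)
2. M is the intersection of line YB and line DE ⇒ M = (-4, 0)
3. J lies on line PM with PJ:JM = 1:4 ⇒ J = (6/5, 4/5)
4. Q is the midpoint of DJ ⇒ Q = (3/5, 9/10)
through J parallel to QB: direction (-3/5, -9/10); meets YM at X = (2/3, 0)
X = Y + t·(M−Y) with t = 1/15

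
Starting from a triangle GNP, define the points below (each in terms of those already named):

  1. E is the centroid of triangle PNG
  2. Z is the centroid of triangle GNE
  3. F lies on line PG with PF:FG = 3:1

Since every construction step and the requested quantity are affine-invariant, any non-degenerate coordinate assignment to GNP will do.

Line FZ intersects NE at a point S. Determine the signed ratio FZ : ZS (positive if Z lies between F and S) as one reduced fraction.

FZ:ZS = 1/2

Work in coordinates with G = (0, 0), N = (1, 0), P = (0, 1).
1. E is the centroid of triangle PNG ⇒ E = (1/3, 1/3)
2. Z is the centroid of triangle GNE ⇒ Z = (4/9, 1/9)
3. F lies on line PG with PF:FG = 3:1 ⇒ F = (0, 1/4)
line FZ meets NE at S = (4/3, -1/6)
Z = F + t·(S−F) with t = 1/3, so FZ:ZS = 1/3:2/3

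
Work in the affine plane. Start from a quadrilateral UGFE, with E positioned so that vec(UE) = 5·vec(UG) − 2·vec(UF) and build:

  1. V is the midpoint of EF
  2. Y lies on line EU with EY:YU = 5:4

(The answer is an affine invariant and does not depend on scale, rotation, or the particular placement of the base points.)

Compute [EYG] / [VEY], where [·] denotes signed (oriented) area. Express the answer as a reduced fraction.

Assign U = (0, 0), G = (1, 0), F = (0, 1), E = (5, -2) — the answer is frame-independent, so this choice is without loss of generality.
1. V is the midpoint of EF ⇒ V = (5/2, -1/2)
2. Y lies on line EU with EY:YU = 5:4 ⇒ Y = (20/9, -8/9)
2·[EYG] = -10/9, 2·[VEY] = -25/18
[EYG]:[VEY] = -10/9:-25/18 = 4/5

[EYG]:[VEY] = 4/5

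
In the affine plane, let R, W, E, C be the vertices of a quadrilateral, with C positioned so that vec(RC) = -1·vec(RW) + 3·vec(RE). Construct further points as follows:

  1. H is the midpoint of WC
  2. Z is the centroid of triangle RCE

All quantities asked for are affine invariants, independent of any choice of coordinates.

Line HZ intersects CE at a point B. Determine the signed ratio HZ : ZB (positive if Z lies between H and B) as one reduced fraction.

HZ:ZB = -5/2

Choose coordinates R = (0, 0), W = (1, 0), E = (0, 1), C = (-1, 3).
1. H is the midpoint of WC ⇒ H = (0, 3/2)
2. Z is the centroid of triangle RCE ⇒ Z = (-1/3, 4/3)
line HZ meets CE at B = (-1/5, 7/5)
Z = H + t·(B−H) with t = 5/3, so HZ:ZB = 5/3:-2/3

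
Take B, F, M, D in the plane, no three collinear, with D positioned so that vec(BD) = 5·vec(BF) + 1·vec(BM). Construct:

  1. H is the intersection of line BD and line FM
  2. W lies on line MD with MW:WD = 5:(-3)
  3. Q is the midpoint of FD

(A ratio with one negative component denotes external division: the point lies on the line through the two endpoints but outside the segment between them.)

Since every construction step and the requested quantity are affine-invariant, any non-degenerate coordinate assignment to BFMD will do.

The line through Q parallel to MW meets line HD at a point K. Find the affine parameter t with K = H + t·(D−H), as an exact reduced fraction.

Work in coordinates with B = (0, 0), F = (1, 0), M = (0, 1), D = (5, 1).
1. H is the intersection of line BD and line FM ⇒ H = (5/6, 1/6)
2. W lies on line MD with MW:WD = 5:(-3) ⇒ W = (25/2, 1)
3. Q is the midpoint of FD ⇒ Q = (3, 1/2)
through Q parallel to MW: direction (25/2, 0); meets HD at K = (5/2, 1/2)
K = H + t·(D−H) with t = 2/5

t = 2/5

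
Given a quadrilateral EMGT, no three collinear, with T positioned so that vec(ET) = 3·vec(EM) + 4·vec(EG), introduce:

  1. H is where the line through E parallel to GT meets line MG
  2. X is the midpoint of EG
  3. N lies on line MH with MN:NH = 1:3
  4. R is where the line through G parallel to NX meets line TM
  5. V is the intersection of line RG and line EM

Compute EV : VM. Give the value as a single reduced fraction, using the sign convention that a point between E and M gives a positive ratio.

EV:VM = -7/4

Work in coordinates with E = (0, 0), M = (1, 0), G = (0, 1), T = (3, 4).
1. H is where the line through E parallel to GT meets line MG ⇒ H = (1/2, 1/2)
2. X is the midpoint of EG ⇒ X = (0, 1/2)
3. N lies on line MH with MN:NH = 1:3 ⇒ N = (7/8, 1/8)
4. R is where the line through G parallel to NX meets line TM ⇒ R = (21/17, 8/17)
5. V is the intersection of line RG and line EM ⇒ V = (7/3, 0)
V = E + t·(M−E) with t = 7/3, so EV:VM = t:(1−t) = 7/3:-4/3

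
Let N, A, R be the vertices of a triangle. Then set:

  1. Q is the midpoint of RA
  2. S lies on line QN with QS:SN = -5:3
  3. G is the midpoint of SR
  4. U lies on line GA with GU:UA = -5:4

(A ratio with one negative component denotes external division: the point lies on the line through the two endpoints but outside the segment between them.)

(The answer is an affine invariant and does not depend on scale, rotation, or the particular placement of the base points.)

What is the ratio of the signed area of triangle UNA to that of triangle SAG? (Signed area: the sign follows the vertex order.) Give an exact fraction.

Set N = (0, 0), A = (1, 0), R = (0, 1); any affine frame gives the same invariant.
1. Q is the midpoint of RA ⇒ Q = (1/2, 1/2)
2. S lies on line QN with QS:SN = -5:3 ⇒ S = (-3/4, -3/4)
3. G is the midpoint of SR ⇒ G = (-3/8, 1/8)
4. U lies on line GA with GU:UA = -5:4 ⇒ U = (13/2, -1/2)
2·[UNA] = -1/2, 2·[SAG] = 5/4
[UNA]:[SAG] = -1/2:5/4 = -2/5

[UNA]:[SAG] = -2/5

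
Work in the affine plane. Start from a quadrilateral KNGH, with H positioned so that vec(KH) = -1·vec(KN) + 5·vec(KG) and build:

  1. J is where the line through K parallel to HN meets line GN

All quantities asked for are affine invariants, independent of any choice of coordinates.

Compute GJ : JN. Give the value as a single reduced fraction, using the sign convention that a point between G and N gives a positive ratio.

GJ:JN = -2/5

Set K = (0, 0), N = (1, 0), G = (0, 1), H = (-1, 5); any affine frame gives the same invariant.
1. J is where the line through K parallel to HN meets line GN ⇒ J = (-2/3, 5/3)
J = G + t·(N−G) with t = -2/3, so GJ:JN = t:(1−t) = -2/3:5/3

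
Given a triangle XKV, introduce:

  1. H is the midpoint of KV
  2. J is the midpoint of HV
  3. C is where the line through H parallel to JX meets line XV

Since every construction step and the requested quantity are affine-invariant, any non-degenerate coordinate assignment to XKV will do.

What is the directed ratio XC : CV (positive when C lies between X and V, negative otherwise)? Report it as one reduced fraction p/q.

Choose coordinates X = (0, 0), K = (1, 0), V = (0, 1).
1. H is the midpoint of KV ⇒ H = (1/2, 1/2)
2. J is the midpoint of HV ⇒ J = (1/4, 3/4)
3. C is where the line through H parallel to JX meets line XV ⇒ C = (0, -1)
C = X + t·(V−X) with t = -1, so XC:CV = t:(1−t) = -1:2

XC:CV = -1/2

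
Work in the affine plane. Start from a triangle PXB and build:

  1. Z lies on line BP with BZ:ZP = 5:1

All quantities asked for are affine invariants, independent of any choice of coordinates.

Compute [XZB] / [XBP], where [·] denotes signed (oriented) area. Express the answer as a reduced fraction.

[XZB]:[XBP] = -5/6

Choose coordinates P = (0, 0), X = (1, 0), B = (0, 1).
1. Z lies on line BP with BZ:ZP = 5:1 ⇒ Z = (0, 1/6)
2·[XZB] = -5/6, 2·[XBP] = 1
[XZB]:[XBP] = -5/6:1 = -5/6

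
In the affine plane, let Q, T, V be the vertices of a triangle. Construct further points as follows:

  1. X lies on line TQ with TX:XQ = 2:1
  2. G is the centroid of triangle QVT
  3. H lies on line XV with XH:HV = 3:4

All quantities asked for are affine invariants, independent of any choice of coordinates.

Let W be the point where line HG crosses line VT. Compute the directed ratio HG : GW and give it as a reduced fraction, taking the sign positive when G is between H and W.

HG:GW = 1/7

Work in coordinates with Q = (0, 0), T = (1, 0), V = (0, 1).
1. X lies on line TQ with TX:XQ = 2:1 ⇒ X = (1/3, 0)
2. G is the centroid of triangle QVT ⇒ G = (1/3, 1/3)
3. H lies on line XV with XH:HV = 3:4 ⇒ H = (4/21, 3/7)
line HG meets VT at W = (4/3, -1/3)
G = H + t·(W−H) with t = 1/8, so HG:GW = 1/8:7/8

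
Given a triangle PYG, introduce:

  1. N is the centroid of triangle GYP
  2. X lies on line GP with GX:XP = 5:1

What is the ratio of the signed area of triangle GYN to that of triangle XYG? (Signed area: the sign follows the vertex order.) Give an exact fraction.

Work in coordinates with P = (0, 0), Y = (1, 0), G = (0, 1).
1. N is the centroid of triangle GYP ⇒ N = (1/3, 1/3)
2. X lies on line GP with GX:XP = 5:1 ⇒ X = (0, 1/6)
2·[GYN] = -1/3, 2·[XYG] = 5/6
[GYN]:[XYG] = -1/3:5/6 = -2/5

[GYN]:[XYG] = -2/5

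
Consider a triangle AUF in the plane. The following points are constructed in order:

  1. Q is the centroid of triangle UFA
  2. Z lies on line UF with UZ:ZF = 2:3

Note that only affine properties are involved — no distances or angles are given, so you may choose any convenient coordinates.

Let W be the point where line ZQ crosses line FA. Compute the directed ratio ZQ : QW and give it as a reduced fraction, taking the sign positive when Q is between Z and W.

ZQ:QW = 4/5

Choose coordinates A = (0, 0), U = (1, 0), F = (0, 1).
1. Q is the centroid of triangle UFA ⇒ Q = (1/3, 1/3)
2. Z lies on line UF with UZ:ZF = 2:3 ⇒ Z = (3/5, 2/5)
line ZQ meets FA at W = (0, 1/4)
Q = Z + t·(W−Z) with t = 4/9, so ZQ:QW = 4/9:5/9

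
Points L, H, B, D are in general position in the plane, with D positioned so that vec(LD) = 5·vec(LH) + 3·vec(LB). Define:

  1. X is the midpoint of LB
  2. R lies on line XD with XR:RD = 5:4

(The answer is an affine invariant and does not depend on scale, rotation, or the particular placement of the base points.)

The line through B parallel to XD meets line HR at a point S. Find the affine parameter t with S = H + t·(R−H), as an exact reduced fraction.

t = 3/2

Choose coordinates L = (0, 0), H = (1, 0), B = (0, 1), D = (5, 3).
1. X is the midpoint of LB ⇒ X = (0, 1/2)
2. R lies on line XD with XR:RD = 5:4 ⇒ R = (25/9, 17/9)
through B parallel to XD: direction (5, 5/2); meets HR at S = (11/3, 17/6)
S = H + t·(R−H) with t = 3/2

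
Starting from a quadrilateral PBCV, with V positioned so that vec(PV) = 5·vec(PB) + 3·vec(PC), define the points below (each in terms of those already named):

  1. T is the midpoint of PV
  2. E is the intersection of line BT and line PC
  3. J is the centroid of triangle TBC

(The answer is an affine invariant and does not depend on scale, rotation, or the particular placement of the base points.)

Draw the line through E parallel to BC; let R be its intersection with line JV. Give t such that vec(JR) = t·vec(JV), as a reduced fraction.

t = -1/2

Choose coordinates P = (0, 0), B = (1, 0), C = (0, 1), V = (5, 3).
1. T is the midpoint of PV ⇒ T = (5/2, 3/2)
2. E is the intersection of line BT and line PC ⇒ E = (0, -1)
3. J is the centroid of triangle TBC ⇒ J = (7/6, 5/6)
through E parallel to BC: direction (-1, 1); meets JV at R = (-3/4, -1/4)
R = J + t·(V−J) with t = -1/2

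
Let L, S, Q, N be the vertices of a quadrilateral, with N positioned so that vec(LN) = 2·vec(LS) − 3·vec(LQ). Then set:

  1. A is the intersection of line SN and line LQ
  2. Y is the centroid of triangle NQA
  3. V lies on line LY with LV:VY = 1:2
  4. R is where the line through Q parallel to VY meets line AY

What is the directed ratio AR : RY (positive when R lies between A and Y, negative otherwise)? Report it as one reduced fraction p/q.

Assign L = (0, 0), S = (1, 0), Q = (0, 1), N = (2, -3) — the answer is frame-independent, so this choice is without loss of generality.
1. A is the intersection of line SN and line LQ ⇒ A = (0, 3)
2. Y is the centroid of triangle NQA ⇒ Y = (2/3, 1/3)
3. V lies on line LY with LV:VY = 1:2 ⇒ V = (2/9, 1/9)
4. R is where the line through Q parallel to VY meets line AY ⇒ R = (4/9, 11/9)
R = A + t·(Y−A) with t = 2/3, so AR:RY = t:(1−t) = 2/3:1/3

AR:RY = 2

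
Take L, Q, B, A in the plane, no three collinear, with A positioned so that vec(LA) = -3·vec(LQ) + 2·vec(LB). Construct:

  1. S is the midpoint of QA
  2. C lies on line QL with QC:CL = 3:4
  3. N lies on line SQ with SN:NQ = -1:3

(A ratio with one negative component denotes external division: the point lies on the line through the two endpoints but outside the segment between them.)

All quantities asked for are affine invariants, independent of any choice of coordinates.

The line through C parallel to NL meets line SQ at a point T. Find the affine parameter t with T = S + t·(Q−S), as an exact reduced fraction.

Choose coordinates L = (0, 0), Q = (1, 0), B = (0, 1), A = (-3, 2).
1. S is the midpoint of QA ⇒ S = (-1, 1)
2. C lies on line QL with QC:CL = 3:4 ⇒ C = (4/7, 0)
3. N lies on line SQ with SN:NQ = -1:3 ⇒ N = (-2, 3/2)
through C parallel to NL: direction (2, -3/2); meets SQ at T = (-2/7, 9/14)
T = S + t·(Q−S) with t = 5/14

t = 5/14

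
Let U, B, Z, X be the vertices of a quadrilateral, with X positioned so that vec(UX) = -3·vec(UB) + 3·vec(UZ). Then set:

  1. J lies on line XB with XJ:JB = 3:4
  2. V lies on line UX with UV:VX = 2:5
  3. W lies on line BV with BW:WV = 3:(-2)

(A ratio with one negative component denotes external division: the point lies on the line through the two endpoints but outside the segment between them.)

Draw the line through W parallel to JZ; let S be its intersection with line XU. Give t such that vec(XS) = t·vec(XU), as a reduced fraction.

t = 41/42

Choose coordinates U = (0, 0), B = (1, 0), Z = (0, 1), X = (-3, 3).
1. J lies on line XB with XJ:JB = 3:4 ⇒ J = (-9/7, 12/7)
2. V lies on line UX with UV:VX = 2:5 ⇒ V = (-6/7, 6/7)
3. W lies on line BV with BW:WV = 3:(-2) ⇒ W = (-32/7, 18/7)
through W parallel to JZ: direction (9/7, -5/7); meets XU at S = (-1/14, 1/14)
S = X + t·(U−X) with t = 41/42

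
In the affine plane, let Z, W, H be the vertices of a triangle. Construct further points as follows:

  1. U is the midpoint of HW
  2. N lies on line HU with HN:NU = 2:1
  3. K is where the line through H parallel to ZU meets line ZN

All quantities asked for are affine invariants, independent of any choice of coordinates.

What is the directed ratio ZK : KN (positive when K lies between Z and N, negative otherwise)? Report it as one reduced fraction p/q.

ZK:KN = -3/2

Work in coordinates with Z = (0, 0), W = (1, 0), H = (0, 1).
1. U is the midpoint of HW ⇒ U = (1/2, 1/2)
2. N lies on line HU with HN:NU = 2:1 ⇒ N = (1/3, 2/3)
3. K is where the line through H parallel to ZU meets line ZN ⇒ K = (1, 2)
K = Z + t·(N−Z) with t = 3, so ZK:KN = t:(1−t) = 3:-2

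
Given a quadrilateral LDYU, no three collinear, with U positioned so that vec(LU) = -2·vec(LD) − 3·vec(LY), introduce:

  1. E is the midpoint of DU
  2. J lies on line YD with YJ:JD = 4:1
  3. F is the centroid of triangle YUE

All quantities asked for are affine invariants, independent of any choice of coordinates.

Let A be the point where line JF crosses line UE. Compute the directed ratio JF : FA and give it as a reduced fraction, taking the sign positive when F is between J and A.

Set L = (0, 0), D = (1, 0), Y = (0, 1), U = (-2, -3); any affine frame gives the same invariant.
1. E is the midpoint of DU ⇒ E = (-1/2, -3/2)
2. J lies on line YD with YJ:JD = 4:1 ⇒ J = (4/5, 1/5)
3. F is the centroid of triangle YUE ⇒ F = (-5/6, -7/6)
line JF meets UE at A = (13/4, 9/4)
F = J + t·(A−J) with t = -2/3, so JF:FA = -2/3:5/3

JF:FA = -2/5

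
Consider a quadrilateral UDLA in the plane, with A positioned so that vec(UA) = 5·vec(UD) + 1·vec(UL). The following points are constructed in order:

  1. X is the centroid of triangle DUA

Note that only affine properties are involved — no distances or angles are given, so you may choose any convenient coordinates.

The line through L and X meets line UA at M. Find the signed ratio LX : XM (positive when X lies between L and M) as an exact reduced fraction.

Choose coordinates U = (0, 0), D = (1, 0), L = (0, 1), A = (5, 1).
1. X is the centroid of triangle DUA ⇒ X = (2, 1/3)
line LX meets UA at M = (15/8, 3/8)
X = L + t·(M−L) with t = 16/15, so LX:XM = 16/15:-1/15

LX:XM = -16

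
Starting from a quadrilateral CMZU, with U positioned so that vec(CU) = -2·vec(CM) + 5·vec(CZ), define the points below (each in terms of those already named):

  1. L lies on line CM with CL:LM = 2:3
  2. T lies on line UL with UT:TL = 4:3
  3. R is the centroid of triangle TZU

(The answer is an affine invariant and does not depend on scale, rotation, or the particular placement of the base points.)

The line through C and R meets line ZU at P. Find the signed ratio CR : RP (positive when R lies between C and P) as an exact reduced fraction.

CR:RP = 101/4

Choose coordinates C = (0, 0), M = (1, 0), Z = (0, 1), U = (-2, 5).
1. L lies on line CM with CL:LM = 2:3 ⇒ L = (2/5, 0)
2. T lies on line UL with UT:TL = 4:3 ⇒ T = (-22/35, 15/7)
3. R is the centroid of triangle TZU ⇒ R = (-92/105, 19/7)
line CR meets ZU at P = (-92/101, 285/101)
R = C + t·(P−C) with t = 101/105, so CR:RP = 101/105:4/105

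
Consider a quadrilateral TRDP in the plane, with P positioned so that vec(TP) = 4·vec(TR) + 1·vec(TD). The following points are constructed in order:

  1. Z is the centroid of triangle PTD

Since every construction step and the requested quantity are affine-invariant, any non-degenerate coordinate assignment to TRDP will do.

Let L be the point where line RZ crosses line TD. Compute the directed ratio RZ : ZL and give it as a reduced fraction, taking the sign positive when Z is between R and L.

RZ:ZL = -1/4

Assign T = (0, 0), R = (1, 0), D = (0, 1), P = (4, 1) — the answer is frame-independent, so this choice is without loss of generality.
1. Z is the centroid of triangle PTD ⇒ Z = (4/3, 2/3)
line RZ meets TD at L = (0, -2)
Z = R + t·(L−R) with t = -1/3, so RZ:ZL = -1/3:4/3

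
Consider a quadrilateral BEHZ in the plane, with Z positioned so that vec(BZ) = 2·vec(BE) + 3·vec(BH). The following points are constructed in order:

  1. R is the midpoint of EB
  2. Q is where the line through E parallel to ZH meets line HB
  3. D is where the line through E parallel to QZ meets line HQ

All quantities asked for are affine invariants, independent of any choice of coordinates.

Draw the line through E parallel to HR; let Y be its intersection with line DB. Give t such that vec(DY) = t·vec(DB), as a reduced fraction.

Work in coordinates with B = (0, 0), E = (1, 0), H = (0, 1), Z = (2, 3).
1. R is the midpoint of EB ⇒ R = (1/2, 0)
2. Q is where the line through E parallel to ZH meets line HB ⇒ Q = (0, -1)
3. D is where the line through E parallel to QZ meets line HQ ⇒ D = (0, -2)
through E parallel to HR: direction (1/2, -1); meets DB at Y = (0, 2)
Y = D + t·(B−D) with t = 2

t = 2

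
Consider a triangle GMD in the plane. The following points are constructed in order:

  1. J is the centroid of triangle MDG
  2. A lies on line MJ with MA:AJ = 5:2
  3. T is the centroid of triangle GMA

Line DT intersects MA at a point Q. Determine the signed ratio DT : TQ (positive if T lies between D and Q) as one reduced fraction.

DT:TQ = -4

Assign G = (0, 0), M = (1, 0), D = (0, 1) — the answer is frame-independent, so this choice is without loss of generality.
1. J is the centroid of triangle MDG ⇒ J = (1/3, 1/3)
2. A lies on line MJ with MA:AJ = 5:2 ⇒ A = (11/21, 5/21)
3. T is the centroid of triangle GMA ⇒ T = (32/63, 5/63)
line DT meets MA at Q = (8/21, 13/42)
T = D + t·(Q−D) with t = 4/3, so DT:TQ = 4/3:-1/3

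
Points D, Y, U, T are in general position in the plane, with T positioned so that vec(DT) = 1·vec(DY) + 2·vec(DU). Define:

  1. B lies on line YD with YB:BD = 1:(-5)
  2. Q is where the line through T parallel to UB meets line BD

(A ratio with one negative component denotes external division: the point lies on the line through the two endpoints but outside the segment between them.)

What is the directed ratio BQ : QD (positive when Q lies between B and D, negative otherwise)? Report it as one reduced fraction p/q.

Assign D = (0, 0), Y = (1, 0), U = (0, 1), T = (1, 2) — the answer is frame-independent, so this choice is without loss of generality.
1. B lies on line YD with YB:BD = 1:(-5) ⇒ B = (5/4, 0)
2. Q is where the line through T parallel to UB meets line BD ⇒ Q = (7/2, 0)
Q = B + t·(D−B) with t = -9/5, so BQ:QD = t:(1−t) = -9/5:14/5

BQ:QD = -9/14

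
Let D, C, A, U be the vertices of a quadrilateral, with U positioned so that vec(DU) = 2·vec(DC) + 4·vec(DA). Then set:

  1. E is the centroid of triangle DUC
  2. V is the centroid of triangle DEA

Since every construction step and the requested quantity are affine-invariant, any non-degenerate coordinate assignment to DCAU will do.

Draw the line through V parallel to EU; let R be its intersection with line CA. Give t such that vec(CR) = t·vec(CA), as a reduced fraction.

t = 23/33

Assign D = (0, 0), C = (1, 0), A = (0, 1), U = (2, 4) — the answer is frame-independent, so this choice is without loss of generality.
1. E is the centroid of triangle DUC ⇒ E = (1, 4/3)
2. V is the centroid of triangle DEA ⇒ V = (1/3, 7/9)
through V parallel to EU: direction (1, 8/3); meets CA at R = (10/33, 23/33)
R = C + t·(A−C) with t = 23/33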